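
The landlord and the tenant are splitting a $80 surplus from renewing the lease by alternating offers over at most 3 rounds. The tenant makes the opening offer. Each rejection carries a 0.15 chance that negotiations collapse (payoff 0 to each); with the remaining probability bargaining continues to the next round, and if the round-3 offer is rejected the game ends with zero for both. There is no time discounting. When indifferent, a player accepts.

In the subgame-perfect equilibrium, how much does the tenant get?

69.8

Round 3 (the tenant proposes): the landlord will accept anything ≥ 0, so the tenant offers 0 and keeps 80.
Round 2 (the landlord proposes): rejecting gives the tenant an expected 0.85 × 80 = 68; the landlord offers that and keeps 12.
Round 1 (the tenant proposes): rejecting gives the landlord an expected 0.85 × 12 = 10.2; the tenant offers that and keeps 69.8.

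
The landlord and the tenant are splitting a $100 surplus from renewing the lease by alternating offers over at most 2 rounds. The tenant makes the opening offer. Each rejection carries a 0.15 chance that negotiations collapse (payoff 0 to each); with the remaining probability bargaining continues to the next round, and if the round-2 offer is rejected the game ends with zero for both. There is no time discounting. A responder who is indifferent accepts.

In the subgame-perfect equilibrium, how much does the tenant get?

By backward induction:
Round 2 (the landlord proposes): rejection yields 0 for the tenant; the landlord offers 0 and keeps 100.
Round 1 (the tenant proposes): rejecting gives the landlord an expected 0.85 × 100 = 85; the tenant offers that and keeps 15.

15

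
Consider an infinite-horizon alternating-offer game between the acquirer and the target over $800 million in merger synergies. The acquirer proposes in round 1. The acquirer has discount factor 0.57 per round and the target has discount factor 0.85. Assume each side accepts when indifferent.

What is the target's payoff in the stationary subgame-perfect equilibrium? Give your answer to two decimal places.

In a stationary SPE each proposer offers the other exactly their discounted continuation value.
If the acquirer keeps x when proposing and the target keeps y when proposing, then x = 800 − 0.85y and y = 800 − 0.57x.
Solving: x = 800(1 − 0.85) / (1 − 0.57·0.85) = 120 / 0.5155 ≈ 232.7837.
The target gets 800 − 232.7837 ≈ 567.2163.

567.22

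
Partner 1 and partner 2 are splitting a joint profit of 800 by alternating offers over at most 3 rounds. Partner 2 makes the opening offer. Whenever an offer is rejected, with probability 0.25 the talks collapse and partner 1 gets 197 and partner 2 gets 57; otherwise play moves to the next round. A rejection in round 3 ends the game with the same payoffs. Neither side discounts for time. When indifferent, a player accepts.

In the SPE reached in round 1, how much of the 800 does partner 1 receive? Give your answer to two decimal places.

By backward induction:
Round 3 (partner 2 proposes): partner 1 gets 197 if talks fail, so partner 2 offers 197 and keeps 603.
Round 2 (partner 1 proposes): rejecting gives partner 2 an expected 0.75 × 603 + 0.25 × 57 = 466.5. Partner 1 offers 466.5 and keeps 800 − 466.5 = 333.5.
Round 1 (partner 2 proposes): rejecting gives partner 1 an expected 0.75 × 333.5 + 0.25 × 197 = 299.375. Partner 2 offers 299.375 and keeps 800 − 299.375 = 500.625.

299.38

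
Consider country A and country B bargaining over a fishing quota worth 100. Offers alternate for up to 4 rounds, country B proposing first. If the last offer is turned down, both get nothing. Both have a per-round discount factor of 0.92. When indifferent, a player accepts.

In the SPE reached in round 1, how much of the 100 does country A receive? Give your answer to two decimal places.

Round 4 (country A proposes): country B will accept anything ≥ 0, so country A offers 0 and keeps 100.
Round 3 (country B proposes): country A can get 100 next round, worth 0.92 × 100 = 92 now. Country B offers 92 and keeps 100 − 92 = 8.
Round 2 (country A proposes): country B can get 8 next round, worth 0.92 × 8 = 7.36 now. Country A offers 7.36 and keeps 100 − 7.36 = 92.64.
Round 1 (country B proposes): country A can get 92.64 next round, worth 0.92 × 92.64 = 85.2288 now. Country B offers 85.2288 and keeps 100 − 85.2288 = 14.7712.

85.23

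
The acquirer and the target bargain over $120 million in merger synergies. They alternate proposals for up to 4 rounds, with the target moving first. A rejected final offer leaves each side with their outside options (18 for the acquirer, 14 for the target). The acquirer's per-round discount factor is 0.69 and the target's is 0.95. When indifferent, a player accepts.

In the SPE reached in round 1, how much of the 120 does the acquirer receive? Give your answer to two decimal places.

52.08

Round 4 (the acquirer proposes): the target gets 14 if talks fail, so the acquirer offers 14 and keeps 106.
Round 3 (the target proposes): the acquirer can get 106 next round, worth 0.69 × 106 = 73.14 now. The target offers 73.14 and keeps 120 − 73.14 = 46.86.
Round 2 (the acquirer proposes): the target can get 46.86 next round, worth 0.95 × 46.86 = 44.517 now, so the acquirer offers 44.517, keeping 75.483.
Round 1 (the target proposes): the acquirer can get 75.483 next round, worth 0.69 × 75.483 = 52.08327 now, so the target offers 52.08327, keeping 67.91673.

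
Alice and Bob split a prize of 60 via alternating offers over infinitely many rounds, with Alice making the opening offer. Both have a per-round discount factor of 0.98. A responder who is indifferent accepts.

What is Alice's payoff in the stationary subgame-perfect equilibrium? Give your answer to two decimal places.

30.30

Let x be Alice's share when Alice proposes and y be Bob's share when Bob proposes.
Bob accepts iff offered ≥ 0.98·y, so x = 60 − 0.98y. Symmetrically y = 60 − 0.98x.
Substituting: x = 60 − 0.98(60 − 0.98x), giving x(1 − 0.98·0.98) = 60(1 − 0.98).
So x = 60 × 0.02 / 0.0396 ≈ 30.3030, and Bob receives 60 − x ≈ 29.6970.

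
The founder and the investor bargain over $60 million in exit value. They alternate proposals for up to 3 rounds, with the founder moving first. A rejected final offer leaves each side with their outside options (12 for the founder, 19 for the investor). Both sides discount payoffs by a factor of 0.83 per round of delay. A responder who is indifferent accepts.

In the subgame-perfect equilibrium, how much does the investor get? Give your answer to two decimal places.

21.56

Round 3 (the founder proposes): the investor gets 19 if talks fail, so the founder offers 19 and keeps 41.
Round 2 (the investor proposes): the founder can get 41 next round, worth 0.83 × 41 = 34.03 now. The investor offers 34.03 and keeps 60 − 34.03 = 25.97.
Round 1 (the founder proposes): the investor can get 25.97 next round, worth 0.83 × 25.97 = 21.5551 now, so the founder offers 21.5551, keeping 38.4449.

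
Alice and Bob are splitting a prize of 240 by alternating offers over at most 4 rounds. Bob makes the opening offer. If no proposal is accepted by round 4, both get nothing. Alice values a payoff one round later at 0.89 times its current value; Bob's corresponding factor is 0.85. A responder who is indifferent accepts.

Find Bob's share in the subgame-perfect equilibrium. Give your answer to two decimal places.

46.37

Work backward from the last round.
Round 4 (Alice proposes): Bob will accept anything ≥ 0, so Alice offers 0 and keeps 240.
Round 3 (Bob proposes): Alice can get 240 next round, worth 0.89 × 240 = 213.6 now; Bob offers that and keeps 26.4.
Round 2 (Alice proposes): Bob can get 26.4 next round, worth 0.85 × 26.4 = 22.44 now; Alice offers that and keeps 217.56.
Round 1 (Bob proposes): Alice can get 217.56 next round, worth 0.89 × 217.56 = 193.6284 now. Bob offers 193.6284 and keeps 240 − 193.6284 = 46.3716.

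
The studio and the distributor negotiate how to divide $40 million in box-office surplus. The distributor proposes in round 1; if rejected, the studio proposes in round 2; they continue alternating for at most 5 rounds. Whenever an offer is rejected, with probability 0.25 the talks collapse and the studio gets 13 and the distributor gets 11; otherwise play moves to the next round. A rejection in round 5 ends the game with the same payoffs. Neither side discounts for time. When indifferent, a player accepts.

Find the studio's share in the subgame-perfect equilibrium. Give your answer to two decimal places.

17.69

Round 5 (the distributor proposes): the studio gets 13 if talks fail, so the distributor offers 13 and keeps 27.
Round 4 (the studio proposes): rejecting gives the distributor an expected 0.75 × 27 + 0.25 × 11 = 23. The studio offers 23 and keeps 40 − 23 = 17.
Round 3 (the distributor proposes): rejecting gives the studio an expected 0.75 × 17 + 0.25 × 13 = 16, so the distributor offers 16, keeping 24.
Round 2 (the studio proposes): rejecting gives the distributor an expected 0.75 × 24 + 0.25 × 11 = 20.75, so the studio offers 20.75, keeping 19.25.
Round 1 (the distributor proposes): rejecting gives the studio an expected 0.75 × 19.25 + 0.25 × 13 = 17.6875, so the distributor offers 17.6875, keeping 22.3125.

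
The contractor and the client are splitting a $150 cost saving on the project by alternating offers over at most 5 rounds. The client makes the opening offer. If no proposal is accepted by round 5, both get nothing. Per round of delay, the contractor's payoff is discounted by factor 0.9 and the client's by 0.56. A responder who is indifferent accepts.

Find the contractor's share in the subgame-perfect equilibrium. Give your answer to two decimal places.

89.34

By backward induction:
Round 5 (the client proposes): rejection yields 0 for the contractor; the client offers 0 and keeps 150.
Round 4 (the contractor proposes): the client can get 150 next round, worth 0.56 × 150 = 84 now, so the contractor offers 84, keeping 66.
Round 3 (the client proposes): the contractor can get 66 next round, worth 0.9 × 66 = 59.4 now. The client offers 59.4 and keeps 150 − 59.4 = 90.6.
Round 2 (the contractor proposes): the client can get 90.6 next round, worth 0.56 × 90.6 = 50.736 now; the contractor offers that and keeps 99.264.
Round 1 (the client proposes): the contractor can get 99.264 next round, worth 0.9 × 99.264 = 89.3376 now. The client offers 89.3376 and keeps 150 − 89.3376 = 60.6624.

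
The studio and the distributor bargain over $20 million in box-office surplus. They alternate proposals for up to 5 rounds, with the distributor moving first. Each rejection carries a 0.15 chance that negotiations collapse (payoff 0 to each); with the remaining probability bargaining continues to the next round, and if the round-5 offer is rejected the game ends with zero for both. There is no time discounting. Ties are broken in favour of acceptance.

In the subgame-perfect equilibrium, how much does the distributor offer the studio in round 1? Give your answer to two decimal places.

4.39

Round 5 (the distributor proposes): the studio will accept anything ≥ 0, so the distributor offers 0 and keeps 20.
Round 4 (the studio proposes): rejecting gives the distributor an expected 0.85 × 20 = 17, so the studio offers 17, keeping 3.
Round 3 (the distributor proposes): rejecting gives the studio an expected 0.85 × 3 = 2.55, so the distributor offers 2.55, keeping 17.45.
Round 2 (the studio proposes): rejecting gives the distributor an expected 0.85 × 17.45 = 14.8325. The studio offers 14.8325 and keeps 20 − 14.8325 = 5.1675.
Round 1 (the distributor proposes): rejecting gives the studio an expected 0.85 × 5.1675 = 4.392375. The distributor offers 4.392375 and keeps 20 − 4.392375 = 15.607625.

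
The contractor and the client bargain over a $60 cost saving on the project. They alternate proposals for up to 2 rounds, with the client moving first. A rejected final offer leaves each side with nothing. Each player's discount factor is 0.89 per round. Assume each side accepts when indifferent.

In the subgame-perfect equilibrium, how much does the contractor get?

53.4

By backward induction:
Round 2 (the contractor proposes): rejection yields 0 for the client; the contractor offers 0 and keeps 60.
Round 1 (the client proposes): the contractor can get 60 next round, worth 0.89 × 60 = 53.4 now. The client offers 53.4 and keeps 60 − 53.4 = 6.6.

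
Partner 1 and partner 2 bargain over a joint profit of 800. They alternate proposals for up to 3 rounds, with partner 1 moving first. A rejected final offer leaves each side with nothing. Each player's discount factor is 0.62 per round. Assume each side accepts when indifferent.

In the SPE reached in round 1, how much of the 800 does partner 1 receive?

Round 3 (partner 1 proposes): rejection yields 0 for partner 2; partner 1 offers 0 and keeps 800.
Round 2 (partner 2 proposes): partner 1 can get 800 next round, worth 0.62 × 800 = 496 now. Partner 2 offers 496 and keeps 800 − 496 = 304.
Round 1 (partner 1 proposes): partner 2 can get 304 next round, worth 0.62 × 304 = 188.48 now. Partner 1 offers 188.48 and keeps 800 − 188.48 = 611.52.

611.52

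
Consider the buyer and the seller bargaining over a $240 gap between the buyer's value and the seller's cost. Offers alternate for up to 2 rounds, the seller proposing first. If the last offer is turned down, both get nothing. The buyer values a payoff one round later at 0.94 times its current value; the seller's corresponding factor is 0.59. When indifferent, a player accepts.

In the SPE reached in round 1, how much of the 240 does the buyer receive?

By backward induction:
Round 2 (the buyer proposes): the seller will accept anything ≥ 0, so the buyer offers 0 and keeps 240.
Round 1 (the seller proposes): the buyer can get 240 next round, worth 0.94 × 240 = 225.6 now, so the seller offers 225.6, keeping 14.4.

225.6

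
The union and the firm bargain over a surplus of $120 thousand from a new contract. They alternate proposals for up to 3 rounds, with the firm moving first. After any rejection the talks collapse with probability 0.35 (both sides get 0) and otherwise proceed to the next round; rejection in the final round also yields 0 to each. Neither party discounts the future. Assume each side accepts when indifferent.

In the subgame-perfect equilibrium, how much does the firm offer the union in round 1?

Round 3 (the firm proposes): rejection yields 0 for the union; the firm offers 0 and keeps 120.
Round 2 (the union proposes): rejecting gives the firm an expected 0.65 × 120 = 78, so the union offers 78, keeping 42.
Round 1 (the firm proposes): rejecting gives the union an expected 0.65 × 42 = 27.3, so the firm offers 27.3, keeping 92.7.

27.3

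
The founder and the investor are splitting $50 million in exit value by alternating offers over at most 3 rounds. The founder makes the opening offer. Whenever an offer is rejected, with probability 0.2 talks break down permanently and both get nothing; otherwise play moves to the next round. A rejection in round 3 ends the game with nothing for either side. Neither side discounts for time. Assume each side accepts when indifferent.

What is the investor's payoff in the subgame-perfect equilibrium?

By backward induction:
Round 3 (the founder proposes): the investor will accept anything ≥ 0, so the founder offers 0 and keeps 50.
Round 2 (the investor proposes): rejecting gives the founder an expected 0.8 × 50 = 40, so the investor offers 40, keeping 10.
Round 1 (the founder proposes): rejecting gives the investor an expected 0.8 × 10 = 8; the founder offers that and keeps 42.

8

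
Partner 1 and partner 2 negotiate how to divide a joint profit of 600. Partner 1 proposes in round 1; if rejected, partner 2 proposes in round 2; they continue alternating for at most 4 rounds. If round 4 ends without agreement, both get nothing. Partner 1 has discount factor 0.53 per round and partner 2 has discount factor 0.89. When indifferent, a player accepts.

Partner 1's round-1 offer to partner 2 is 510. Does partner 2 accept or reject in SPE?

Accept

Work out partner 2's continuation value if the offer is rejected.
Round 4 (partner 2 proposes): rejection yields 0 for partner 1; partner 2 offers 0 and keeps 600.
Round 3 (partner 1 proposes): partner 2 can get 600 next round, worth 0.89 × 600 = 534 now. Partner 1 offers 534 and keeps 600 − 534 = 66.
Round 2 (partner 2 proposes): partner 1 can get 66 next round, worth 0.53 × 66 = 34.98 now; partner 2 offers that and keeps 565.02.
So by rejecting in round 1, partner 2 gets 565.02 next round, worth 0.89 × 565.02 = 502.8678 now.
Offer 510 ≥ 502.8678, so partner 2 accepts.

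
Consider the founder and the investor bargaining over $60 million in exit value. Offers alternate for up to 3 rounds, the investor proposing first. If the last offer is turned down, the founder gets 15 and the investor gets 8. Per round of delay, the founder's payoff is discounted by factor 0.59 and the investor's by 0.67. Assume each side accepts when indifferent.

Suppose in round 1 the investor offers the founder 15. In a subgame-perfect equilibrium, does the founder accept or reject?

Reject

Work out the founder's continuation value if the offer is rejected.
Round 3 (the investor proposes): the founder gets 15 if talks fail, so the investor offers 15 and keeps 45.
Round 2 (the founder proposes): the investor can get 45 next round, worth 0.67 × 45 = 30.15 now. The founder offers 30.15 and keeps 60 − 30.15 = 29.85.
So by rejecting in round 1, the founder gets 29.85 next round, worth 0.59 × 29.85 = 17.6115 now.
Offer 15 < 17.6115, so the founder rejects.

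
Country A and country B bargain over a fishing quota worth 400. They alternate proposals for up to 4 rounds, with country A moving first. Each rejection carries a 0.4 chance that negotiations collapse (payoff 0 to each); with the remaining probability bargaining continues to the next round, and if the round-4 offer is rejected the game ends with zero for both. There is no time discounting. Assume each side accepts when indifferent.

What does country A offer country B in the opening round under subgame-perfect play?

Round 4 (country B proposes): rejection yields 0 for country A; country B offers 0 and keeps 400.
Round 3 (country A proposes): rejecting gives country B an expected 0.6 × 400 = 240. Country A offers 240 and keeps 400 − 240 = 160.
Round 2 (country B proposes): rejecting gives country A an expected 0.6 × 160 = 96, so country B offers 96, keeping 304.
Round 1 (country A proposes): rejecting gives country B an expected 0.6 × 304 = 182.4; country A offers that and keeps 217.6.

182.4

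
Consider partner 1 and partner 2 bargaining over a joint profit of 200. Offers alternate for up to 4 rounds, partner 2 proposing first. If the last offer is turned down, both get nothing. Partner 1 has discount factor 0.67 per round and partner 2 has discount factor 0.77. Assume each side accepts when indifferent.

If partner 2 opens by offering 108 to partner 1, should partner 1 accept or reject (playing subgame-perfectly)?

Accept

Round 4 (partner 1 proposes): partner 2 will accept anything ≥ 0, so partner 1 offers 0 and keeps 200.
Round 3 (partner 2 proposes): partner 1 can get 200 next round, worth 0.67 × 200 = 134 now. Partner 2 offers 134 and keeps 200 − 134 = 66.
Round 2 (partner 1 proposes): partner 2 can get 66 next round, worth 0.77 × 66 = 50.82 now, so partner 1 offers 50.82, keeping 149.18.
So by rejecting in round 1, partner 1 gets 149.18 next round, worth 0.67 × 149.18 = 99.9506 now.
Offer 108 ≥ 99.9506, so partner 1 accepts.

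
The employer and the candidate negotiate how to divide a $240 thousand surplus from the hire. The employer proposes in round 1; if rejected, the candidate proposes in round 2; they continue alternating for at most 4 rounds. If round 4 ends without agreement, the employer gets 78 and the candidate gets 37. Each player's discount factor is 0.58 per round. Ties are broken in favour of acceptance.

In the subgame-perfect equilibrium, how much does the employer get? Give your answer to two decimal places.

149.93

Round 4 (the candidate proposes): the employer gets 78 if talks fail, so the candidate offers 78 and keeps 162.
Round 3 (the employer proposes): the candidate can get 162 next round, worth 0.58 × 162 = 93.96 now, so the employer offers 93.96, keeping 146.04.
Round 2 (the candidate proposes): the employer can get 146.04 next round, worth 0.58 × 146.04 = 84.7032 now. The candidate offers 84.7032 and keeps 240 − 84.7032 = 155.2968.
Round 1 (the employer proposes): the candidate can get 155.2968 next round, worth 0.58 × 155.2968 = 90.072144 now; the employer offers that and keeps 149.927856.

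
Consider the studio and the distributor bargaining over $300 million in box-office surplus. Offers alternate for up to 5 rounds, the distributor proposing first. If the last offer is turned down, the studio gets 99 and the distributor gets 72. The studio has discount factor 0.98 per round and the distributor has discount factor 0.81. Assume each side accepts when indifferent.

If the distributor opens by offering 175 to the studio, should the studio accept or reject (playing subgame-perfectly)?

Accept

Round 5 (the distributor proposes): the studio gets 99 if talks fail, so the distributor offers 99 and keeps 201.
Round 4 (the studio proposes): the distributor can get 201 next round, worth 0.81 × 201 = 162.81 now; the studio offers that and keeps 137.19.
Round 3 (the distributor proposes): the studio can get 137.19 next round, worth 0.98 × 137.19 = 134.4462 now. The distributor offers 134.4462 and keeps 300 − 134.4462 = 165.5538.
Round 2 (the studio proposes): the distributor can get 165.5538 next round, worth 0.81 × 165.5538 = 134.098578 now; the studio offers that and keeps 165.901422.
So by rejecting in round 1, the studio gets 165.901422 next round, worth 0.98 × 165.901422 = 162.58339356 now.
Offer 175 ≥ 162.58339356, so the studio accepts.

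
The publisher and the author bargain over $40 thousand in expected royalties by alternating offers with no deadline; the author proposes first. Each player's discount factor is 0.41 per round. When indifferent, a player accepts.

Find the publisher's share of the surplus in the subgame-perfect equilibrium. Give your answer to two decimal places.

When the author proposes, the publisher accepts any offer worth at least 0.41 times what the publisher would get by proposing next round; and vice versa.
This gives x = 40 − 0.41y and y = 40 − 0.41x, where x and y are each side's share when it proposes.
Hence (1 − 0.41·0.41)x = 40(1 − 0.41), i.e. 0.8319·x = 23.6.
x ≈ 28.3688; the publisher's share is 40 − x ≈ 11.6312.

11.63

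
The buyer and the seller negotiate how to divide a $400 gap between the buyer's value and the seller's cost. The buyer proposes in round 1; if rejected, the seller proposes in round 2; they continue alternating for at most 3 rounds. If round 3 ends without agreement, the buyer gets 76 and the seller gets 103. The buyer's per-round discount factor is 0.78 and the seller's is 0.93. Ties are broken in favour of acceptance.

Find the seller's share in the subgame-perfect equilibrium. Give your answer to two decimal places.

156.56

Round 3 (the buyer proposes): the seller gets 103 if talks fail, so the buyer offers 103 and keeps 297.
Round 2 (the seller proposes): the buyer can get 297 next round, worth 0.78 × 297 = 231.66 now; the seller offers that and keeps 168.34.
Round 1 (the buyer proposes): the seller can get 168.34 next round, worth 0.93 × 168.34 = 156.5562 now. The buyer offers 156.5562 and keeps 400 − 156.5562 = 243.4438.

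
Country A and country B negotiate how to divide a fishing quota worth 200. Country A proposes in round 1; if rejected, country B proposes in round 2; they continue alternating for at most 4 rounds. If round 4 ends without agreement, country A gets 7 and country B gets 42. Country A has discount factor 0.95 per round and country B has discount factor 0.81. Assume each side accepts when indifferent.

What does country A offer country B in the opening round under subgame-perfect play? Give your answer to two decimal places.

Round 4 (country B proposes): country A gets 7 if talks fail, so country B offers 7 and keeps 193.
Round 3 (country A proposes): country B can get 193 next round, worth 0.81 × 193 = 156.33 now, so country A offers 156.33, keeping 43.67.
Round 2 (country B proposes): country A can get 43.67 next round, worth 0.95 × 43.67 = 41.4865 now. Country B offers 41.4865 and keeps 200 − 41.4865 = 158.5135.
Round 1 (country A proposes): country B can get 158.5135 next round, worth 0.81 × 158.5135 = 128.395935 now; country A offers that and keeps 71.604065.

128.40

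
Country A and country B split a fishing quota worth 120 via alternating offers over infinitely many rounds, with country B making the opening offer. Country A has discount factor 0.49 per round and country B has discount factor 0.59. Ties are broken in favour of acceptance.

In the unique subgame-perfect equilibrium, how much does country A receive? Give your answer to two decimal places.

When country B proposes, country A accepts any offer worth at least 0.49 times what country A would get by proposing next round; and vice versa.
This gives x = 120 − 0.49y and y = 120 − 0.59x, where x and y are each side's share when it proposes.
Hence (1 − 0.49·0.59)x = 120(1 − 0.49), i.e. 0.7109·x = 61.2.
x ≈ 86.0881; country A's share is 120 − x ≈ 33.9119.

33.91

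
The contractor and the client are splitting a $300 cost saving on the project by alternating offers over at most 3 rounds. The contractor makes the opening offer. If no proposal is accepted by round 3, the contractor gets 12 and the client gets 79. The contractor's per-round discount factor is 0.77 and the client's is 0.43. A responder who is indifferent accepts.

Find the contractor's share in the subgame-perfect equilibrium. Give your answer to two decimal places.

Work backward from the last round.
Round 3 (the contractor proposes): the client gets 79 if talks fail, so the contractor offers 79 and keeps 221.
Round 2 (the client proposes): the contractor can get 221 next round, worth 0.77 × 221 = 170.17 now. The client offers 170.17 and keeps 300 − 170.17 = 129.83.
Round 1 (the contractor proposes): the client can get 129.83 next round, worth 0.43 × 129.83 = 55.8269 now. The contractor offers 55.8269 and keeps 300 − 55.8269 = 244.1731.

244.17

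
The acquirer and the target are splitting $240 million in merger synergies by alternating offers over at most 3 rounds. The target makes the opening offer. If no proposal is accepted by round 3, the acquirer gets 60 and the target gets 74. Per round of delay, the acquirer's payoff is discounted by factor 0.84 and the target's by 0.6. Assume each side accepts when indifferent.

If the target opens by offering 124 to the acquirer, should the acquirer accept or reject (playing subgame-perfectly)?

Round 3 (the target proposes): the acquirer gets 60 if talks fail, so the target offers 60 and keeps 180.
Round 2 (the acquirer proposes): the target can get 180 next round, worth 0.6 × 180 = 108 now; the acquirer offers that and keeps 132.
So by rejecting in round 1, the acquirer gets 132 next round, worth 0.84 × 132 = 110.88 now.
Offer 124 ≥ 110.88, so the acquirer accepts.

Accept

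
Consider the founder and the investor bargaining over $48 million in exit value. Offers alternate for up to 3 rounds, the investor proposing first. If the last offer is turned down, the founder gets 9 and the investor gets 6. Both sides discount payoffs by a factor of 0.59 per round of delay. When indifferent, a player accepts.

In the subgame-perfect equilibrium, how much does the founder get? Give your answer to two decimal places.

14.74

By backward induction:
Round 3 (the investor proposes): the founder gets 9 if talks fail, so the investor offers 9 and keeps 39.
Round 2 (the founder proposes): the investor can get 39 next round, worth 0.59 × 39 = 23.01 now, so the founder offers 23.01, keeping 24.99.
Round 1 (the investor proposes): the founder can get 24.99 next round, worth 0.59 × 24.99 = 14.7441 now; the investor offers that and keeps 33.2559.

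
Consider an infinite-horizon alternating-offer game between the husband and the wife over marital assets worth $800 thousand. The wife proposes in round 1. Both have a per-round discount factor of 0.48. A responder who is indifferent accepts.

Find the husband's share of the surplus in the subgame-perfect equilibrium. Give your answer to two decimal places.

259.46

In a stationary SPE each proposer offers the other exactly their discounted continuation value.
If the wife keeps x when proposing and the husband keeps y when proposing, then x = 800 − 0.48y and y = 800 − 0.48x.
Solving: x = 800(1 − 0.48) / (1 − 0.48·0.48) = 416 / 0.7696 ≈ 540.5405.
The husband gets 800 − 540.5405 ≈ 259.4595.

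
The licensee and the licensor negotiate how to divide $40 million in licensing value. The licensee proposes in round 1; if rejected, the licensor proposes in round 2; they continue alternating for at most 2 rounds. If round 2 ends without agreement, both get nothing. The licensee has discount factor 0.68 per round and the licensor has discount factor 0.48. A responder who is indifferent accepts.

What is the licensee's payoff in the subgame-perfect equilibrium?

Round 2 (the licensor proposes): rejection yields 0 for the licensee; the licensor offers 0 and keeps 40.
Round 1 (the licensee proposes): the licensor can get 40 next round, worth 0.48 × 40 = 19.2 now; the licensee offers that and keeps 20.8.

20.8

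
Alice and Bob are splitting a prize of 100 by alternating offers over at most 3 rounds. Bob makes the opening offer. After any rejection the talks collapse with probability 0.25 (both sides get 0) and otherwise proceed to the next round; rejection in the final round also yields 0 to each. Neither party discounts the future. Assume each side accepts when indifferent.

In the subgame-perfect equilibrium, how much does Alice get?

By backward induction:
Round 3 (Bob proposes): rejection yields 0 for Alice; Bob offers 0 and keeps 100.
Round 2 (Alice proposes): rejecting gives Bob an expected 0.75 × 100 = 75. Alice offers 75 and keeps 100 − 75 = 25.
Round 1 (Bob proposes): rejecting gives Alice an expected 0.75 × 25 = 18.75. Bob offers 18.75 and keeps 100 − 18.75 = 81.25.

18.75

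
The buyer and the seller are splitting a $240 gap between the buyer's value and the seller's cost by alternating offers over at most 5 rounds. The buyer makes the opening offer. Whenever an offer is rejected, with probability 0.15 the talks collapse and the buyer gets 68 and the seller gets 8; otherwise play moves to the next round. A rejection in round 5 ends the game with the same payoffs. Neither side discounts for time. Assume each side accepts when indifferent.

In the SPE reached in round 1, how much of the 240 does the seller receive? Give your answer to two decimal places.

Round 5 (the buyer proposes): the seller gets 8 if talks fail, so the buyer offers 8 and keeps 232.
Round 4 (the seller proposes): rejecting gives the buyer an expected 0.85 × 232 + 0.15 × 68 = 207.4. The seller offers 207.4 and keeps 240 − 207.4 = 32.6.
Round 3 (the buyer proposes): rejecting gives the seller an expected 0.85 × 32.6 + 0.15 × 8 = 28.91. The buyer offers 28.91 and keeps 240 − 28.91 = 211.09.
Round 2 (the seller proposes): rejecting gives the buyer an expected 0.85 × 211.09 + 0.15 × 68 = 189.6265, so the seller offers 189.6265, keeping 50.3735.
Round 1 (the buyer proposes): rejecting gives the seller an expected 0.85 × 50.3735 + 0.15 × 8 = 44.017475. The buyer offers 44.017475 and keeps 240 − 44.017475 = 195.982525.

44.02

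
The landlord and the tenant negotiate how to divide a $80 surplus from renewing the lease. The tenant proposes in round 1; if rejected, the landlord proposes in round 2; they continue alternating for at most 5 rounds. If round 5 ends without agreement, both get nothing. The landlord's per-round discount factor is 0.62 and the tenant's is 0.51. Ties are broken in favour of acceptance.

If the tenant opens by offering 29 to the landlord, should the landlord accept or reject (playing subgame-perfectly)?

Work out the landlord's continuation value if the offer is rejected.
Round 5 (the tenant proposes): the landlord will accept anything ≥ 0, so the tenant offers 0 and keeps 80.
Round 4 (the landlord proposes): the tenant can get 80 next round, worth 0.51 × 80 = 40.8 now; the landlord offers that and keeps 39.2.
Round 3 (the tenant proposes): the landlord can get 39.2 next round, worth 0.62 × 39.2 = 24.304 now, so the tenant offers 24.304, keeping 55.696.
Round 2 (the landlord proposes): the tenant can get 55.696 next round, worth 0.51 × 55.696 = 28.40496 now; the landlord offers that and keeps 51.59504.
So by rejecting in round 1, the landlord gets 51.59504 next round, worth 0.62 × 51.59504 = 31.9889248 now.
Offer 29 < 31.9889248, so the landlord rejects.

Reject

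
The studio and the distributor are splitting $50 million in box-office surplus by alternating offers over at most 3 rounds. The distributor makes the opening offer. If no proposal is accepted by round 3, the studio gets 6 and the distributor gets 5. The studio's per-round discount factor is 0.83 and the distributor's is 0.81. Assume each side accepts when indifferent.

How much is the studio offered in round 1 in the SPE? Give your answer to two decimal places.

Round 3 (the distributor proposes): the studio gets 6 if talks fail, so the distributor offers 6 and keeps 44.
Round 2 (the studio proposes): the distributor can get 44 next round, worth 0.81 × 44 = 35.64 now, so the studio offers 35.64, keeping 14.36.
Round 1 (the distributor proposes): the studio can get 14.36 next round, worth 0.83 × 14.36 = 11.9188 now, so the distributor offers 11.9188, keeping 38.0812.

11.92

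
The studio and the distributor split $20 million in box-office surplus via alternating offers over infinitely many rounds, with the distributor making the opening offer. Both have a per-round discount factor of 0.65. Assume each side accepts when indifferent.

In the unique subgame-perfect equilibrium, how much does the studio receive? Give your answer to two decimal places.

7.88

In a stationary SPE each proposer offers the other exactly their discounted continuation value.
If the distributor keeps x when proposing and the studio keeps y when proposing, then x = 20 − 0.65y and y = 20 − 0.65x.
Solving: x = 20(1 − 0.65) / (1 − 0.65·0.65) = 7 / 0.5775 ≈ 12.1212.
The studio gets 20 − 12.1212 ≈ 7.8788.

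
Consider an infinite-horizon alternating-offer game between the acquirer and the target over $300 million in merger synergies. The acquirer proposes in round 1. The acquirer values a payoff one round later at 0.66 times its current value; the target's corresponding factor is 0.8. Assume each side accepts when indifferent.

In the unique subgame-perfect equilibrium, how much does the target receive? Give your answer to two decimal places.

Let x be the acquirer's share when the acquirer proposes and y be the target's share when the target proposes.
The target accepts iff offered ≥ 0.8·y, so x = 300 − 0.8y. Symmetrically y = 300 − 0.66x.
Substituting: x = 300 − 0.8(300 − 0.66x), giving x(1 − 0.66·0.8) = 300(1 − 0.8).
So x = 300 × 0.2 / 0.472 ≈ 127.1186, and the target receives 300 − x ≈ 172.8814.

172.88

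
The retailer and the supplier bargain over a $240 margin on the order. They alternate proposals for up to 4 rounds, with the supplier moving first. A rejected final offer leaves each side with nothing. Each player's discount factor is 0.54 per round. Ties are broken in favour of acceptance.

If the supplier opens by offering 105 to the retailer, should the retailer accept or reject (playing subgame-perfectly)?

Round 4 (the retailer proposes): rejection yields 0 for the supplier; the retailer offers 0 and keeps 240.
Round 3 (the supplier proposes): the retailer can get 240 next round, worth 0.54 × 240 = 129.6 now. The supplier offers 129.6 and keeps 240 − 129.6 = 110.4.
Round 2 (the retailer proposes): the supplier can get 110.4 next round, worth 0.54 × 110.4 = 59.616 now. The retailer offers 59.616 and keeps 240 − 59.616 = 180.384.
So by rejecting in round 1, the retailer gets 180.384 next round, worth 0.54 × 180.384 = 97.40736 now.
Offer 105 ≥ 97.40736, so the retailer accepts.

Accept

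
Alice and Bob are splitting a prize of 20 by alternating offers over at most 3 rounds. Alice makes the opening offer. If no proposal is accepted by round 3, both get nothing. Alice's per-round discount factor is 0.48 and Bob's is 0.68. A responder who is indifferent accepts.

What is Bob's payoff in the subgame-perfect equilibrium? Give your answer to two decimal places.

7.07

Work backward from the last round.
Round 3 (Alice proposes): rejection yields 0 for Bob; Alice offers 0 and keeps 20.
Round 2 (Bob proposes): Alice can get 20 next round, worth 0.48 × 20 = 9.6 now. Bob offers 9.6 and keeps 20 − 9.6 = 10.4.
Round 1 (Alice proposes): Bob can get 10.4 next round, worth 0.68 × 10.4 = 7.072 now, so Alice offers 7.072, keeping 12.928.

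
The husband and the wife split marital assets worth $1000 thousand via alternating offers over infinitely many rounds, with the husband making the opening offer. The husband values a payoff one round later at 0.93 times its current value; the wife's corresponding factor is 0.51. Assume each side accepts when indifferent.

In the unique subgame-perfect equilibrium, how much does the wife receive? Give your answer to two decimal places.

67.91

In a stationary SPE each proposer offers the other exactly their discounted continuation value.
If the husband keeps x when proposing and the wife keeps y when proposing, then x = 1000 − 0.51y and y = 1000 − 0.93x.
Solving: x = 1000(1 − 0.51) / (1 − 0.93·0.51) = 490 / 0.5257 ≈ 932.0905.
The wife gets 1000 − 932.0905 ≈ 67.9095.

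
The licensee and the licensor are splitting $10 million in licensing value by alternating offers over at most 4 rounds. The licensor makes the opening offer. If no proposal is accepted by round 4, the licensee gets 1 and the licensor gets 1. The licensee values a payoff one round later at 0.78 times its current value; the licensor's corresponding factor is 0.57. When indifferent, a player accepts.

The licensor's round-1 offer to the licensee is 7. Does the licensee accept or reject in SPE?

Work out the licensee's continuation value if the offer is rejected.
Round 4 (the licensee proposes): the licensor gets 1 if talks fail, so the licensee offers 1 and keeps 9.
Round 3 (the licensor proposes): the licensee can get 9 next round, worth 0.78 × 9 = 7.02 now. The licensor offers 7.02 and keeps 10 − 7.02 = 2.98.
Round 2 (the licensee proposes): the licensor can get 2.98 next round, worth 0.57 × 2.98 = 1.6986 now; the licensee offers that and keeps 8.3014.
So by rejecting in round 1, the licensee gets 8.3014 next round, worth 0.78 × 8.3014 = 6.475092 now.
Offer 7 ≥ 6.475092, so the licensee accepts.

Accept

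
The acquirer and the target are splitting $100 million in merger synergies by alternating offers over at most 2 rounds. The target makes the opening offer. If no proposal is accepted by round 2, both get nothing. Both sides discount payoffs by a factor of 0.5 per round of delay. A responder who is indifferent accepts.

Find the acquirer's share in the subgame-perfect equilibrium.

50

Work backward from the last round.
Round 2 (the acquirer proposes): the target will accept anything ≥ 0, so the acquirer offers 0 and keeps 100.
Round 1 (the target proposes): the acquirer can get 100 next round, worth 0.5 × 100 = 50 now; the target offers that and keeps 50.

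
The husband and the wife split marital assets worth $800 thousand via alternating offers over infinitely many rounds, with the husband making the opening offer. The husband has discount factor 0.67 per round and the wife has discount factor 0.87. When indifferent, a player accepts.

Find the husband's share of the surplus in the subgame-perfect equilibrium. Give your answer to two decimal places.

249.34

When the husband proposes, the wife accepts any offer worth at least 0.87 times what the wife would get by proposing next round; and vice versa.
This gives x = 800 − 0.87y and y = 800 − 0.67x, where x and y are each side's share when it proposes.
Hence (1 − 0.87·0.67)x = 800(1 − 0.87), i.e. 0.4171·x = 104.
x ≈ 249.3407; the wife's share is 800 − x ≈ 550.6593.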